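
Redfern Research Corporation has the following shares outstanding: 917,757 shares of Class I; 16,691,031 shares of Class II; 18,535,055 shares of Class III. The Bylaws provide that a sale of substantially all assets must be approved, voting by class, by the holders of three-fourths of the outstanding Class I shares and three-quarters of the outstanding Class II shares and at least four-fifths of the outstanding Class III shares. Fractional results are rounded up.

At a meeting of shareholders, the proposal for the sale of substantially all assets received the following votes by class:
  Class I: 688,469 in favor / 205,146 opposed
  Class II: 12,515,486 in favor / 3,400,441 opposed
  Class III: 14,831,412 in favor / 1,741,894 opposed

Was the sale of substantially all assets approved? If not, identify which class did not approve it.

Class I: 3/4 of 917757 = 688317.75, rounded up to 688318; 688,318 required, 688,469 in favor — approved.
Class II: 3/4 of 16691031 = 12518273.25, rounded up to 12518274; 12,518,274 required, 12,515,486 in favor — not approved.
Class III: 4/5 of 18535055 = 14828044; 14,828,044 required, 14,831,412 in favor — approved.

Not approved — the Class II shares did not give the required vote.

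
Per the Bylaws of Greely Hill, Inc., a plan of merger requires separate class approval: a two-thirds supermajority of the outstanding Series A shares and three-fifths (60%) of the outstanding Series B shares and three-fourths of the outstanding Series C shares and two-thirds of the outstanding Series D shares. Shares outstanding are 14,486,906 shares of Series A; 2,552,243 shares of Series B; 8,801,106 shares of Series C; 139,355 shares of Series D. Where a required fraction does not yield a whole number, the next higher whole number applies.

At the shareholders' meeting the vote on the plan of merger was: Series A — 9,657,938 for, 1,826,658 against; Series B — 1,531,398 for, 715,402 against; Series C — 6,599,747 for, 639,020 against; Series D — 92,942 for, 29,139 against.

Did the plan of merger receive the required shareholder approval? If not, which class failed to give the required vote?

Series A: 2/3 of 14486906 = 9657937.33, rounded up to 9657938; 9,657,938 required, 9,657,938 in favor — approved.
Series B: 3/5 of 2552243 = 1531345.80, rounded up to 1531346; 1,531,346 required, 1,531,398 in favor — approved.
Series C: 3/4 of 8801106 = 6600829.50, rounded up to 6600830; 6,600,830 required, 6,599,747 in favor — not approved.
Series D: 2/3 of 139355 = 92903.33, rounded up to 92904; 92,904 required, 92,942 in favor — approved.

Not approved — the Series C shares did not give the required vote.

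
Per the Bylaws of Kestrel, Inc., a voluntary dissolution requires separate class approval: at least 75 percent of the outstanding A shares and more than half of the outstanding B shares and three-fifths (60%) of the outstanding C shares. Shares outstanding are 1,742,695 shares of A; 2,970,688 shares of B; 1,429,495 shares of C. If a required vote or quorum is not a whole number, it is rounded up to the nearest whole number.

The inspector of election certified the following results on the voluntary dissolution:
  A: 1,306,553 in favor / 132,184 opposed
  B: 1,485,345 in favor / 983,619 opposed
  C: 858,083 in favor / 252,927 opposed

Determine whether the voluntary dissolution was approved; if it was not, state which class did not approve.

Not approved — the A shares did not give the required vote.

A: 3/4 of 1742695 = 1307021.25, rounded up to 1307022; 1,307,022 required, 1,306,553 in favor — not approved.
B: a majority of 2970688 is 1485345; 1,485,345 required, 1,485,345 in favor — approved.
C: 3/5 of 1429495 = 857697; 857,697 required, 858,083 in favor — approved.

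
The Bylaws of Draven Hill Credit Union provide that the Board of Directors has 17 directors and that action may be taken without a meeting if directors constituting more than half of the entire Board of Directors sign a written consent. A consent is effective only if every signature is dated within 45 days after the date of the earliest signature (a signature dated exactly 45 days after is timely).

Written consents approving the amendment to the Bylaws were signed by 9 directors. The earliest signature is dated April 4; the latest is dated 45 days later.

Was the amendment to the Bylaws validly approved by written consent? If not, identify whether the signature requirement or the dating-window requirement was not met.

Signatures required: more than half of 17 — a majority of 17 is 9, so 9 needed; 9 signed. Sufficient.
Dating window: the latest signature is 45 days after the earliest; the limit is 45 days. Within the window.

Effective — both the signature and dating-window requirements are satisfied.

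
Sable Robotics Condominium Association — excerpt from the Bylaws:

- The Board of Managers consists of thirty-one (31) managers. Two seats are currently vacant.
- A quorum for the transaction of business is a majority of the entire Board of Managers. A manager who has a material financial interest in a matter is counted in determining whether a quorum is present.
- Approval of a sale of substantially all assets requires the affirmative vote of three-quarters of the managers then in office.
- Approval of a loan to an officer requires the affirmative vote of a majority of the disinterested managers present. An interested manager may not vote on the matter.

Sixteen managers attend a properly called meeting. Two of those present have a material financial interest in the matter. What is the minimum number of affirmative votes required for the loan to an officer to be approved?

The loan to an officer requires a majority of the disinterested managers present (16 − 2 = 14).
A majority of 14 is 8.

8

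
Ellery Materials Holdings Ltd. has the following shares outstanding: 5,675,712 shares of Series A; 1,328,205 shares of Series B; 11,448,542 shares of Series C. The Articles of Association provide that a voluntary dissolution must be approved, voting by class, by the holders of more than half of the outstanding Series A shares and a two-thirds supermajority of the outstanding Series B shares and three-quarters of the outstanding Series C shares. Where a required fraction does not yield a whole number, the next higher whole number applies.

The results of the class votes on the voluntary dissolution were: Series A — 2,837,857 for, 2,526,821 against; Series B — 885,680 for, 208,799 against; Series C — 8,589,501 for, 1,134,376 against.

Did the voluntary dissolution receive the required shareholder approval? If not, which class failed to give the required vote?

Series A: a majority of 5675712 is 2837857; 2,837,857 required, 2,837,857 in favor — approved.
Series B: 2/3 of 1328205 = 885470; 885,470 required, 885,680 in favor — approved.
Series C: 3/4 of 11448542 = 8586406.50, rounded up to 8586407; 8,586,407 required, 8,589,501 in favor — approved.

Approved — every class gave the required vote.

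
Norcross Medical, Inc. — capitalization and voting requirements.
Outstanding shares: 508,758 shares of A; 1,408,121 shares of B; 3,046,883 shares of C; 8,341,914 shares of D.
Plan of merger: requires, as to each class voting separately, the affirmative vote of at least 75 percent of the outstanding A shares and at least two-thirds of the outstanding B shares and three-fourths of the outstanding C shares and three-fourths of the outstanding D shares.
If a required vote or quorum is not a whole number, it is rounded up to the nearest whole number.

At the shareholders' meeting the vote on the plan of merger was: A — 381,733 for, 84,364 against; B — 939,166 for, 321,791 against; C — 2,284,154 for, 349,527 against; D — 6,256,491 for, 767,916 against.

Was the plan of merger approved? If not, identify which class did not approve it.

A: 3/4 of 508758 = 381568.50, rounded up to 381569; 381,569 required, 381,733 in favor — approved.
B: 2/3 of 1408121 = 938747.33, rounded up to 938748; 938,748 required, 939,166 in favor — approved.
C: 3/4 of 3046883 = 2285162.25, rounded up to 2285163; 2,285,163 required, 2,284,154 in favor — not approved.
D: 3/4 of 8341914 = 6256435.50, rounded up to 6256436; 6,256,436 required, 6,256,491 in favor — approved.

Not approved — the C shares did not give the required vote.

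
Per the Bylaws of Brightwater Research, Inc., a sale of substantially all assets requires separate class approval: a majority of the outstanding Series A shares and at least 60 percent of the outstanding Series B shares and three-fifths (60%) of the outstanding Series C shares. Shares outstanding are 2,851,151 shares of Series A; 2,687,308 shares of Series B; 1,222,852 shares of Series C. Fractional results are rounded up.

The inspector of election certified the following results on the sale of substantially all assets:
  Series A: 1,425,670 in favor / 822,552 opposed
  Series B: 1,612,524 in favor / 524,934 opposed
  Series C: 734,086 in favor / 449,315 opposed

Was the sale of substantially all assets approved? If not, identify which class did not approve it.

Series A: a majority of 2851151 is 1425576; 1,425,576 required, 1,425,670 in favor — approved.
Series B: 3/5 of 2687308 = 1612384.80, rounded up to 1612385; 1,612,385 required, 1,612,524 in favor — approved.
Series C: 3/5 of 1222852 = 733711.20, rounded up to 733712; 733,712 required, 734,086 in favor — approved.

Approved — every class gave the required vote.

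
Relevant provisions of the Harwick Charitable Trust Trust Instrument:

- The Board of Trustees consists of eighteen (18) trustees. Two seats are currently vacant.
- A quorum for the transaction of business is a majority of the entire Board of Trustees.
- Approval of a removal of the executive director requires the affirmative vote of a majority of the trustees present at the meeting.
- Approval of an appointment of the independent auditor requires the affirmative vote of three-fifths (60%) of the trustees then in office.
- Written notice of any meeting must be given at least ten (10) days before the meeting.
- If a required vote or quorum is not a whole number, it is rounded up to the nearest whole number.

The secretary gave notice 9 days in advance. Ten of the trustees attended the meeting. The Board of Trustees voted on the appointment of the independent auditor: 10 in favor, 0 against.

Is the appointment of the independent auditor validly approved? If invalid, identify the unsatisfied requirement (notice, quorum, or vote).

Invalid — notice requirement not satisfied.

Notice: 9 days given; 10 required (9 < 10). Not satisfied.
Quorum: 10 present; quorum is 10. Satisfied.
Vote: the appointment of the independent auditor requires three-fifths of the trustees then in office (16). 3/5 of 16 = 9.60, rounded up to 10, so 10 affirmative votes are needed; 10 voted in favor. Satisfied.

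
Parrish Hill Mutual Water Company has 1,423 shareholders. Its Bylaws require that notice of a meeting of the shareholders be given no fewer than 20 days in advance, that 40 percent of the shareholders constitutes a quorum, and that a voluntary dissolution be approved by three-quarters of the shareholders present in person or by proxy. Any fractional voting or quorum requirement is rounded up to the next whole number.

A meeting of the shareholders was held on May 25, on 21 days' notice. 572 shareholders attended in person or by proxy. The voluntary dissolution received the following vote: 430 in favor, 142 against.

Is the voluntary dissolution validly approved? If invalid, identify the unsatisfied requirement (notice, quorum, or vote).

Valid — all requirements satisfied.

Notice: 21 days given; 20 required. Satisfied.
Quorum: 40% of 1,423 = 569.20, rounded up to 570; 572 present. Satisfied.
Vote: requires three-fourths of those present (572); 3/4 of 572 = 429, so 429 needed; 430 in favor. Satisfied.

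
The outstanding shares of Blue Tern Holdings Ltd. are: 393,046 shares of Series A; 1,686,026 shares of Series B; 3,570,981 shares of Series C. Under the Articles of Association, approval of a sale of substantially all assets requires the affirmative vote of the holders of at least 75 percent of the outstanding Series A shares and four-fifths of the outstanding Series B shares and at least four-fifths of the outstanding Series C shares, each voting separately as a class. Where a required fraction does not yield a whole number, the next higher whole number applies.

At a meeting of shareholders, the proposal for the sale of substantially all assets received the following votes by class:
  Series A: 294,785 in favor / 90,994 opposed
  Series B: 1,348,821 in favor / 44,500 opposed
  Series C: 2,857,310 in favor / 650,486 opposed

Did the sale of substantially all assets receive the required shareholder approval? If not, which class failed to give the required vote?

Series A: 3/4 of 393046 = 294784.50, rounded up to 294785; 294,785 required, 294,785 in favor — approved.
Series B: 4/5 of 1686026 = 1348820.80, rounded up to 1348821; 1,348,821 required, 1,348,821 in favor — approved.
Series C: 4/5 of 3570981 = 2856784.80, rounded up to 2856785; 2,856,785 required, 2,857,310 in favor — approved.

Approved — every class gave the required vote.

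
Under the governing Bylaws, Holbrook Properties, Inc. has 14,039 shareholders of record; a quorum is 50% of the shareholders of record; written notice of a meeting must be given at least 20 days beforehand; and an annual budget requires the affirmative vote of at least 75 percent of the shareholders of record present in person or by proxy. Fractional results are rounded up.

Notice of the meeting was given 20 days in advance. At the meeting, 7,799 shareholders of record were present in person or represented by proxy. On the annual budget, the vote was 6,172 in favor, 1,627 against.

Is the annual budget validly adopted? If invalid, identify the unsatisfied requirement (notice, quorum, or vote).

Notice: 20 days given; 20 required. Satisfied.
Quorum: 50% of 14,039 = 7,019.50, rounded up to 7,020; 7,799 present. Satisfied.
Vote: requires three-fourths of those present (7,799); 3/4 of 7799 = 5849.25, rounded up to 5850, so 5,850 needed; 6,172 in favor. Satisfied.

Valid — all requirements satisfied.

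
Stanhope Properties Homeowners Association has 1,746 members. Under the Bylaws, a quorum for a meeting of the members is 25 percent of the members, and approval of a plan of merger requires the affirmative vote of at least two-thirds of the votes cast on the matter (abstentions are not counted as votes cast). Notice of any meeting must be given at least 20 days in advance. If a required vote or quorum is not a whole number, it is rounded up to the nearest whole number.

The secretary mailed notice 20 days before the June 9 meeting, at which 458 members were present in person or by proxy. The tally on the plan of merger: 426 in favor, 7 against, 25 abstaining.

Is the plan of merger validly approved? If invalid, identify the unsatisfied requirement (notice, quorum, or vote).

Notice: 20 days given; 20 required. Satisfied.
Quorum: 25% of 1,746 = 436.50, rounded up to 437; 458 present. Satisfied.
Vote: requires two-thirds of the votes cast (458 − 25 abstaining = 433); 2/3 of 433 = 288.67, rounded up to 289, so 289 needed; 426 in favor. Satisfied.

Valid — all requirements satisfied.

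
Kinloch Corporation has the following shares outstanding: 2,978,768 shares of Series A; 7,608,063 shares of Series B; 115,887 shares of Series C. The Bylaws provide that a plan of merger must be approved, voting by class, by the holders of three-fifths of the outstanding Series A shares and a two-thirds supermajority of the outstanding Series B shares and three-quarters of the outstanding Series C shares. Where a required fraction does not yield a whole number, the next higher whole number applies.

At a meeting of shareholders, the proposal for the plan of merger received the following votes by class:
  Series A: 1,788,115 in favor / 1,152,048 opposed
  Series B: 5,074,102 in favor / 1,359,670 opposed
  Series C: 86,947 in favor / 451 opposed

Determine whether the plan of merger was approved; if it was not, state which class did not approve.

Approved — every class gave the required vote.

Series A: 3/5 of 2978768 = 1787260.80, rounded up to 1787261; 1,787,261 required, 1,788,115 in favor — approved.
Series B: 2/3 of 7608063 = 5072042; 5,072,042 required, 5,074,102 in favor — approved.
Series C: 3/4 of 115887 = 86915.25, rounded up to 86916; 86,916 required, 86,947 in favor — approved.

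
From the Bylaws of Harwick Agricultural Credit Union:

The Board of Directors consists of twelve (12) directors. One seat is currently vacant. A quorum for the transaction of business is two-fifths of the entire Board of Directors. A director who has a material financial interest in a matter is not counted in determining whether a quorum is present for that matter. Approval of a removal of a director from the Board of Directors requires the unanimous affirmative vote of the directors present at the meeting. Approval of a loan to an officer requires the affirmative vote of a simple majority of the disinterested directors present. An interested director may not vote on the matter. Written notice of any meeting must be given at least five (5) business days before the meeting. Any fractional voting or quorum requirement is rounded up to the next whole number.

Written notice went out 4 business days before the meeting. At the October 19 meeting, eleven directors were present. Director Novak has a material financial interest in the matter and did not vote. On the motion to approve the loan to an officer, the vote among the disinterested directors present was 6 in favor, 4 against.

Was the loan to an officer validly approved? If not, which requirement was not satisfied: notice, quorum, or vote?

Invalid — notice requirement not satisfied.

Notice: 4 business days given; 5 required (4 < 5). Not satisfied.
Quorum: 11 present, but the 1 interested director does not count, leaving 10. Quorum is 5. Satisfied.
Vote: the loan to an officer requires a majority of the disinterested directors present (11 − 1 = 10). A majority of 10 is 6, so 6 affirmative votes are needed; 6 voted in favor. Satisfied.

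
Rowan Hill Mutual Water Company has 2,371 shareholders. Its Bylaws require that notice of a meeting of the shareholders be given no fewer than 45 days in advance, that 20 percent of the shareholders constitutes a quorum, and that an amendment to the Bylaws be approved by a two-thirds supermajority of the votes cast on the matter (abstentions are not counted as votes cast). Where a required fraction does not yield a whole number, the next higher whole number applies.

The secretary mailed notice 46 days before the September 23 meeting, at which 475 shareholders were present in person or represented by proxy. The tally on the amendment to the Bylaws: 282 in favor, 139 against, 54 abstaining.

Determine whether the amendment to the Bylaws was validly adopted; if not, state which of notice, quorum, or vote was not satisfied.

Notice: 46 days given; 45 required. Satisfied.
Quorum: 20% of 2,371 = 474.20, rounded up to 475; 475 present. Satisfied.
Vote: requires two-thirds of the votes cast (475 − 54 abstaining = 421); 2/3 of 421 = 280.67, rounded up to 281, so 281 needed; 282 in favor. Satisfied.

Valid — all requirements satisfied.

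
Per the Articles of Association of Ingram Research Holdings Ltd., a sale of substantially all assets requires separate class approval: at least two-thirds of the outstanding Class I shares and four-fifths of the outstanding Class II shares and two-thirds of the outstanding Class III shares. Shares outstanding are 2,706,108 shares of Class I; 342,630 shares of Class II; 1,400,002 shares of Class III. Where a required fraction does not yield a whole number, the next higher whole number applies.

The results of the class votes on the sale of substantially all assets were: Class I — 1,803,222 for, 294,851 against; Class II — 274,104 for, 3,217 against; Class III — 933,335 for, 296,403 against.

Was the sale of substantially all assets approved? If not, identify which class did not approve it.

Not approved — the Class I shares did not give the required vote.

Class I: 2/3 of 2706108 = 1804072; 1,804,072 required, 1,803,222 in favor — not approved.
Class II: 4/5 of 342630 = 274104; 274,104 required, 274,104 in favor — approved.
Class III: 2/3 of 1400002 = 933334.67, rounded up to 933335; 933,335 required, 933,335 in favor — approved.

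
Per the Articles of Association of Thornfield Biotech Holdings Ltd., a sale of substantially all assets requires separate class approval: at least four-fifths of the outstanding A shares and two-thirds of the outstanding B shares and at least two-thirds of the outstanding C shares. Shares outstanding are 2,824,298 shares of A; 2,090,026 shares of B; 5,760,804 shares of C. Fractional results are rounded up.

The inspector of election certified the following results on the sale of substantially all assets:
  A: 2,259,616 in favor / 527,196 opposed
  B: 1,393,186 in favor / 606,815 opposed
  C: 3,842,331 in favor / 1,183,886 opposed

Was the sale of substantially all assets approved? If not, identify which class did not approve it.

A: 4/5 of 2824298 = 2259438.40, rounded up to 2259439; 2,259,439 required, 2,259,616 in favor — approved.
B: 2/3 of 2090026 = 1393350.67, rounded up to 1393351; 1,393,351 required, 1,393,186 in favor — not approved.
C: 2/3 of 5760804 = 3840536; 3,840,536 required, 3,842,331 in favor — approved.

Not approved — the B shares did not give the required vote.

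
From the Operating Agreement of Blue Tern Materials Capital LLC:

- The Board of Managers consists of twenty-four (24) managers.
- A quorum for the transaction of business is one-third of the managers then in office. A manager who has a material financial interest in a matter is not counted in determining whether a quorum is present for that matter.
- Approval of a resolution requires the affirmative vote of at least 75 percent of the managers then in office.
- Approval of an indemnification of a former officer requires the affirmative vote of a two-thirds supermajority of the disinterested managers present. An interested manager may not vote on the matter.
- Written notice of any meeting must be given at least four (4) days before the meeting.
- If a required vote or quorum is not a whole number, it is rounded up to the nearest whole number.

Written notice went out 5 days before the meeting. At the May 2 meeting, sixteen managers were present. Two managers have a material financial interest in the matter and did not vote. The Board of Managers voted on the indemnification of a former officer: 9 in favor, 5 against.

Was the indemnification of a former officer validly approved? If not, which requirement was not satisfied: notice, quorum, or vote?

Notice: 5 days given; 4 required (5 ≥ 4). Satisfied.
Quorum: 16 present, but the 2 interested managers do not count, leaving 14. Quorum is 8. Satisfied.
Vote: the indemnification of a former officer requires two-thirds of the disinterested managers present (16 − 2 = 14). 2/3 of 14 = 9.33, rounded up to 10, so 10 affirmative votes are needed; 9 voted in favor. Not satisfied.

Invalid — vote requirement not satisfied.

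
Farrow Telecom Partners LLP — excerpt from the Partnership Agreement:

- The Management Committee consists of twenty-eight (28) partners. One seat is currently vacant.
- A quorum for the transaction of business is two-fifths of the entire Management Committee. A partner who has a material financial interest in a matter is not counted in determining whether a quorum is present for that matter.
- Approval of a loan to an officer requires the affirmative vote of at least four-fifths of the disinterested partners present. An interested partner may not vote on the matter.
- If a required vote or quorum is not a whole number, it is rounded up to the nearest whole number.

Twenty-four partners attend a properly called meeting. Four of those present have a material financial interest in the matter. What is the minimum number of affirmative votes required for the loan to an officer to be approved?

The loan to an officer requires four-fifths of the disinterested partners present (24 − 4 = 20).
4/5 of 20 = 16.

16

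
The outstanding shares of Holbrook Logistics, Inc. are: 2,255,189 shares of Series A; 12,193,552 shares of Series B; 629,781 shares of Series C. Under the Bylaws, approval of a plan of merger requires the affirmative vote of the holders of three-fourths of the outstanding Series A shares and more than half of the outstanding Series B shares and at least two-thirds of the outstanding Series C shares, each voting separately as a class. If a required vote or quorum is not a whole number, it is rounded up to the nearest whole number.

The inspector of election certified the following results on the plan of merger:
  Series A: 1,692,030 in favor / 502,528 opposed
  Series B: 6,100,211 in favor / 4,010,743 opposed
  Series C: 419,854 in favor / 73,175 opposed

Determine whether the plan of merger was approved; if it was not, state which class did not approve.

Series A: 3/4 of 2255189 = 1691391.75, rounded up to 1691392; 1,691,392 required, 1,692,030 in favor — approved.
Series B: a majority of 12193552 is 6096777; 6,096,777 required, 6,100,211 in favor — approved.
Series C: 2/3 of 629781 = 419854; 419,854 required, 419,854 in favor — approved.

Approved — every class gave the required vote.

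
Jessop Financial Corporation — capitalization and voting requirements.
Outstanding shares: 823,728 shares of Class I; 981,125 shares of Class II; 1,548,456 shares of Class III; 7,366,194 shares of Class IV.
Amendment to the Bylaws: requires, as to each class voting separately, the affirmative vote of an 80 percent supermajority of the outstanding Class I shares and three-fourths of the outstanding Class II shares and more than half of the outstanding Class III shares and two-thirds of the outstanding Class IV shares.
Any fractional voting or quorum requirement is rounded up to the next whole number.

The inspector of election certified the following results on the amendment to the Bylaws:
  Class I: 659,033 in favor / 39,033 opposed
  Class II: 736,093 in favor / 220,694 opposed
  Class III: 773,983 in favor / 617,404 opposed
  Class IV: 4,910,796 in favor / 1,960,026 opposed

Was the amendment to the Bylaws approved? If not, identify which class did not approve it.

Not approved — the Class III shares did not give the required vote.

Class I: 4/5 of 823728 = 658982.40, rounded up to 658983; 658,983 required, 659,033 in favor — approved.
Class II: 3/4 of 981125 = 735843.75, rounded up to 735844; 735,844 required, 736,093 in favor — approved.
Class III: a majority of 1548456 is 774229; 774,229 required, 773,983 in favor — not approved.
Class IV: 2/3 of 7366194 = 4910796; 4,910,796 required, 4,910,796 in favor — approved.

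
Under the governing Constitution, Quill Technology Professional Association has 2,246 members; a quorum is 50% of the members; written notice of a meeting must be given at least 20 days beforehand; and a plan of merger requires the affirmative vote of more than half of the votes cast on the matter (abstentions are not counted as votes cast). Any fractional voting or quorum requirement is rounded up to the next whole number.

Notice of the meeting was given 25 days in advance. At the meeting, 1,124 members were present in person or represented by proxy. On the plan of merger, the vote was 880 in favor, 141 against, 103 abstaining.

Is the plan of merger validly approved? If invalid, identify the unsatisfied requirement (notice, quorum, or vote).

Valid — all requirements satisfied.

Notice: 25 days given; 20 required. Satisfied.
Quorum: 50% of 2,246 = 1,123; 1,124 present. Satisfied.
Vote: requires a majority of the votes cast (1,124 − 103 abstaining = 1,021); a majority of 1021 is 511, so 511 needed; 880 in favor. Satisfied.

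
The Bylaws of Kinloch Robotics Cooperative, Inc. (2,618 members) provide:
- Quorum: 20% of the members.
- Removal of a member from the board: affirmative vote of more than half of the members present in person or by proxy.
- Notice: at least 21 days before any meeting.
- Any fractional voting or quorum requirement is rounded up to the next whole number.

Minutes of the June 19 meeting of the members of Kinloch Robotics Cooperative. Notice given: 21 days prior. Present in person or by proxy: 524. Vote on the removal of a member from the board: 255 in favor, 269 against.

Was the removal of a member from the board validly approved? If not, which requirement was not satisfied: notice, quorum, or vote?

Notice: 21 days given; 21 required. Satisfied.
Quorum: 20% of 2,618 = 523.60, rounded up to 524; 524 present. Satisfied.
Vote: requires a majority of those present (524); a majority of 524 is 263, so 263 needed; 255 in favor. Not satisfied.

Invalid — vote requirement not satisfied.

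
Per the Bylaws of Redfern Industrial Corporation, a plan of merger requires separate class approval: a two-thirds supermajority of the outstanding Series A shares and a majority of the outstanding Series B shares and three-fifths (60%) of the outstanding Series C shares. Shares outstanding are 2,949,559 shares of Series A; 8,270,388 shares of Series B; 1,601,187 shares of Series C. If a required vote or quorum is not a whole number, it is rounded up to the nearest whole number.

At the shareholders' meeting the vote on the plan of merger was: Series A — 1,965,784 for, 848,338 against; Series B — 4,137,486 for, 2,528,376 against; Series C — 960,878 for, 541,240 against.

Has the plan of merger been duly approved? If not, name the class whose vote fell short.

Series A: 2/3 of 2949559 = 1966372.67, rounded up to 1966373; 1,966,373 required, 1,965,784 in favor — not approved.
Series B: a majority of 8270388 is 4135195; 4,135,195 required, 4,137,486 in favor — approved.
Series C: 3/5 of 1601187 = 960712.20, rounded up to 960713; 960,713 required, 960,878 in favor — approved.

Not approved — the Series A shares did not give the required vote.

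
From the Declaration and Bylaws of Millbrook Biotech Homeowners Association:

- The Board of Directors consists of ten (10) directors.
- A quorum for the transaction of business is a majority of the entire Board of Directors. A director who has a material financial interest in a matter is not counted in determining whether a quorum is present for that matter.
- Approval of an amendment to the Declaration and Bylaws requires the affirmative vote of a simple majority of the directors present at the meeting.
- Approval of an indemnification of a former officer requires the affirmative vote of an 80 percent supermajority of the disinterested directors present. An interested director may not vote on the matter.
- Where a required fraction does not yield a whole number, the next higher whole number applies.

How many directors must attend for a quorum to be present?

6

A majority of 10 is 6.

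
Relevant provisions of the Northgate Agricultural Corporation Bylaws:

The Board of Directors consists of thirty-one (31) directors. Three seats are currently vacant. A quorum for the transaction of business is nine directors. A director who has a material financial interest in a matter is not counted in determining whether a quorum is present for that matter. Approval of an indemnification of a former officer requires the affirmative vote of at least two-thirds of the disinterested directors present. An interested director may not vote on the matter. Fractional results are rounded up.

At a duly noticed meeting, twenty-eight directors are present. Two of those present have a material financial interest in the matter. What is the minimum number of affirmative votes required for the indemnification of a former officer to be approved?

The indemnification of a former officer requires two-thirds of the disinterested directors present (28 − 2 = 26).
2/3 of 26 = 17.33, rounded up to 18.

18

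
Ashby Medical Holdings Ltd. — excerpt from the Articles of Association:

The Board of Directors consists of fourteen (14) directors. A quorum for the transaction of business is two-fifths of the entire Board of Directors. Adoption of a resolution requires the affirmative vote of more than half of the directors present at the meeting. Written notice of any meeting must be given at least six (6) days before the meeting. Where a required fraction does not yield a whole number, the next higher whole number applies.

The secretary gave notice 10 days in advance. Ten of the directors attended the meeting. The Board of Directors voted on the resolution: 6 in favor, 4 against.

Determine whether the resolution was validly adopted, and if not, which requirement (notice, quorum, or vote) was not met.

Valid — all requirements satisfied.

Notice: 10 days given; 6 required (10 ≥ 6). Satisfied.
Quorum: 10 present; quorum is 6. Satisfied.
Vote: the resolution requires a majority of the directors present (10). A majority of 10 is 6, so 6 affirmative votes are needed; 6 voted in favor. Satisfied.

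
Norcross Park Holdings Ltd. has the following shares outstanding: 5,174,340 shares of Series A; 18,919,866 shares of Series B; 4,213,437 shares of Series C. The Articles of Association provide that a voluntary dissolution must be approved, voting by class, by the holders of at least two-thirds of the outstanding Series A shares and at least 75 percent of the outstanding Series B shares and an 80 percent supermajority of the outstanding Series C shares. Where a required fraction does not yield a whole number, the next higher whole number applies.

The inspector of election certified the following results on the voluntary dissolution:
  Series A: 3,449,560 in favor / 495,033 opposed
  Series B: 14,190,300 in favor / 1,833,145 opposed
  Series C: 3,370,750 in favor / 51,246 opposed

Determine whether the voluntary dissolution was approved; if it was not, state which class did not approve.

Series A: 2/3 of 5174340 = 3449560; 3,449,560 required, 3,449,560 in favor — approved.
Series B: 3/4 of 18919866 = 14189899.50, rounded up to 14189900; 14,189,900 required, 14,190,300 in favor — approved.
Series C: 4/5 of 4213437 = 3370749.60, rounded up to 3370750; 3,370,750 required, 3,370,750 in favor — approved.

Approved — every class gave the required vote.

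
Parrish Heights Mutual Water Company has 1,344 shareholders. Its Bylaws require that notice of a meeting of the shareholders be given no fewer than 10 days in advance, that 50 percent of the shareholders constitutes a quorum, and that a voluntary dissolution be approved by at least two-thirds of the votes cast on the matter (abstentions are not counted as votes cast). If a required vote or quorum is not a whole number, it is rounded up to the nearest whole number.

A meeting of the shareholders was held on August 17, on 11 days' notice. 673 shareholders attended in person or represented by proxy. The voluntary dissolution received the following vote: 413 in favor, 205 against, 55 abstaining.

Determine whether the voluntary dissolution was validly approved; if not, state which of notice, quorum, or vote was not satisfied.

Valid — all requirements satisfied.

Notice: 11 days given; 10 required. Satisfied.
Quorum: 50% of 1,344 = 672; 673 present. Satisfied.
Vote: requires two-thirds of the votes cast (673 − 55 abstaining = 618); 2/3 of 618 = 412, so 412 needed; 413 in favor. Satisfied.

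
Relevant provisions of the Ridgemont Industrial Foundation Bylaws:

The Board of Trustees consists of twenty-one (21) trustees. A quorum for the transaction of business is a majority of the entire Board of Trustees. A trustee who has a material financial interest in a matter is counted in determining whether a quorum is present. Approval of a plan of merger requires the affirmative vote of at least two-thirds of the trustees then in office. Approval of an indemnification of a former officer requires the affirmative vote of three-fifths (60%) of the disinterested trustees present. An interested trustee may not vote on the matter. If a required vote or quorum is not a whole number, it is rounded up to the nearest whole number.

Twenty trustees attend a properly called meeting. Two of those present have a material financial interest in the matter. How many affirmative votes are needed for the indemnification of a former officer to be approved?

11

The indemnification of a former officer requires three-fifths of the disinterested trustees present (20 − 2 = 18).
3/5 of 18 = 10.80, rounded up to 11.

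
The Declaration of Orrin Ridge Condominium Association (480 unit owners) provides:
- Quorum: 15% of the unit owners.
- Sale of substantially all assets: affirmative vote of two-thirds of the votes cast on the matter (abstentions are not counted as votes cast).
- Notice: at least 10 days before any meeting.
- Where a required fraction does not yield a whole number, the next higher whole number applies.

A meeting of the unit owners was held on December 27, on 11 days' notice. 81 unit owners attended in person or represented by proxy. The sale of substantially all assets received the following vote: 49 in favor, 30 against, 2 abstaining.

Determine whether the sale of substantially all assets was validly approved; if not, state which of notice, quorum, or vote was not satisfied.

Invalid — vote requirement not satisfied.

Notice: 11 days given; 10 required. Satisfied.
Quorum: 15% of 480 = 72; 81 present. Satisfied.
Vote: requires two-thirds of the votes cast (81 − 2 abstaining = 79); 2/3 of 79 = 52.67, rounded up to 53, so 53 needed; 49 in favor. Not satisfied.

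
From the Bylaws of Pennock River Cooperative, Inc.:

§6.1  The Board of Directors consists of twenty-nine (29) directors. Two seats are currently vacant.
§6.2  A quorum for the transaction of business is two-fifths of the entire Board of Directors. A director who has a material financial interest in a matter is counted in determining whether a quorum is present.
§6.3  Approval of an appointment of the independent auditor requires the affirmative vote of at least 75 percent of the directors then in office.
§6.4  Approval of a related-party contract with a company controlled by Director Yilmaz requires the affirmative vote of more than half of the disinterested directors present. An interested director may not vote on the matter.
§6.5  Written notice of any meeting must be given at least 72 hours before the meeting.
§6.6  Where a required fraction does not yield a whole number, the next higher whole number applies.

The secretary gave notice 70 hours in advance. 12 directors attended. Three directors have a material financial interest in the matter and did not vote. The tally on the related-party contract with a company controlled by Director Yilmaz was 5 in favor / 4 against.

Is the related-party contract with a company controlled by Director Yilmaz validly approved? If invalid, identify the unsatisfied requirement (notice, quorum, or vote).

Invalid — notice requirement not satisfied.

Notice: 70 hours given; 72 required (70 < 72). Not satisfied.
Quorum: 12 present (interested directors count toward quorum); quorum is 12. Satisfied.
Vote: the related-party contract with a company controlled by Director Yilmaz requires a majority of the disinterested directors present (12 − 3 = 9). A majority of 9 is 5, so 5 affirmative votes are needed; 5 voted in favor. Satisfied.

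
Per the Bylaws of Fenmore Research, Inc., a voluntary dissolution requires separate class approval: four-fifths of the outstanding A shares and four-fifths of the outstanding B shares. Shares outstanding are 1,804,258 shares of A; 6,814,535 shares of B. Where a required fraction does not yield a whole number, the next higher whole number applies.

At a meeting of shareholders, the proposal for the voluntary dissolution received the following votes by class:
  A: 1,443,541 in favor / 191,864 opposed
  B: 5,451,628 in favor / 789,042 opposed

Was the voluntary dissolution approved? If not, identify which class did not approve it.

Approved — every class gave the required vote.

A: 4/5 of 1804258 = 1443406.40, rounded up to 1443407; 1,443,407 required, 1,443,541 in favor — approved.
B: 4/5 of 6814535 = 5451628; 5,451,628 required, 5,451,628 in favor — approved.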